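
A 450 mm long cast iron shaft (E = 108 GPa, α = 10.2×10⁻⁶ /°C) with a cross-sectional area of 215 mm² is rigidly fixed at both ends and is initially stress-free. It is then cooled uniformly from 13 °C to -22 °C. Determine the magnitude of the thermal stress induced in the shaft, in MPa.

σ ≈ 38.6 MPa (tensile)

The supports are rigid, so the total axial strain is zero. The restrained thermal strain is ε = αΔT = 10.2×10⁻⁶ × 35 = 357×10⁻⁶.
σ = EαΔT = 108×10³ × 10.2×10⁻⁶ × 35 = 38.56 MPa (tensile; the shaft is trying to contract).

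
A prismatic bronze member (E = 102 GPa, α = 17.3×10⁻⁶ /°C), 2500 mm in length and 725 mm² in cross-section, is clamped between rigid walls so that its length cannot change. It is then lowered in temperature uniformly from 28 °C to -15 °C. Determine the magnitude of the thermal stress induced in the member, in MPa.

σ ≈ 75.9 MPa (tensile)

The supports are rigid, so the total axial strain is zero. The restrained thermal strain is ε = αΔT = 17.3×10⁻⁶ × 43 = 743.9×10⁻⁶.
The stress required to suppress this strain is σ = Eε = 102×10³ × 743.9×10⁻⁶ = 75.88 MPa, tensile since the member is trying to contract.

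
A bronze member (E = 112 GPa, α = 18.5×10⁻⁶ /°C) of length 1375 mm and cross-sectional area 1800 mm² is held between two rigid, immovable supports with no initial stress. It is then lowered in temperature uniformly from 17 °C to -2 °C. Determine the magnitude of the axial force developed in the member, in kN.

P ≈ 70.9 kN (tensile)

With zero net strain, σ = E·αΔT = 112 GPa × 18.5×10⁻⁶ × 19 = 39.37 MPa.
P = AEαΔT = 1800 × 112×10³ × 18.5×10⁻⁶ × 19 = 70.86 kN (tensile).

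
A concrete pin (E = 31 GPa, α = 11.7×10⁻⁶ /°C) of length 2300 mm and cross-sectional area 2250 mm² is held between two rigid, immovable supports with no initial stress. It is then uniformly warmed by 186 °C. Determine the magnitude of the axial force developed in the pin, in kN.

With zero net strain, σ = E·αΔT = 31 GPa × 11.7×10⁻⁶ × 186 = 67.46 MPa.
Then P = σA = 67.46 × 2250 mm² = 151.8 kN, compressive.

P ≈ 152 kN (compressive)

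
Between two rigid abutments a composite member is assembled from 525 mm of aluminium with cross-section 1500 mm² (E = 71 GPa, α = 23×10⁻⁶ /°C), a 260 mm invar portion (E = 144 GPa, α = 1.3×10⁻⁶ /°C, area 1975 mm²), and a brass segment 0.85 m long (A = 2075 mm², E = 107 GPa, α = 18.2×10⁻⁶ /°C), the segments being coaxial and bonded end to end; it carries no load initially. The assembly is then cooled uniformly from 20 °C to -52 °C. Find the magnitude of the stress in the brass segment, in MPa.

With the walls removed the bar would change length by δ_free = Σ αᵢΔT Lᵢ = 23×10⁻⁶×72×525 + 1.3×10⁻⁶×72×260 + 18.2×10⁻⁶×72×850 = 2.008 mm.
The walls prevent any net length change, so an axial force P (same in every segment) develops. Compatibility: P · Σ Lᵢ/(AᵢEᵢ) = δ_free.
The series flexibility is Σ Lᵢ/(AᵢEᵢ) = 525/(1500×71×10³) + 260/(1975×144×10³) + 850/(2075×107×10³) = 9.672×10⁻⁶ mm/N.
So P = 2.008 / 9.672×10⁻⁶ = 207.6 kN, tensile.
σ_{brass} = P / A = 207600 / 2075 = 100 MPa.

σ ≈ 100 MPa (tensile)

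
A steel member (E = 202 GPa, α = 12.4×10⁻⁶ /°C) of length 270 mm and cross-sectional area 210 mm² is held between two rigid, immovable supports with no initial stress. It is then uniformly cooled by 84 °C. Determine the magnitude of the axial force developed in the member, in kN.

The ends cannot move, so σ = EαΔT = 202×10³ × 12.4×10⁻⁶ × 84 = 210.4 MPa.
Axial force P = σA = 210.4 × 210 = 44180 N = 44.18 kN, tensile.

P ≈ 44.2 kN (tensile)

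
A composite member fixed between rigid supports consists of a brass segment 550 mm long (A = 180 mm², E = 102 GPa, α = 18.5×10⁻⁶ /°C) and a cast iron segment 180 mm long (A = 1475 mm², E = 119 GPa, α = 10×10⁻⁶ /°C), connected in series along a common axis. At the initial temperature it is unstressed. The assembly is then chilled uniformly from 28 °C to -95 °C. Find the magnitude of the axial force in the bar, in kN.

P ≈ 47.5 kN (tensile)

If the supports were absent, the total length change would be Σ αᵢΔT Lᵢ = 18.5×10⁻⁶×123×550 + 10×10⁻⁶×123×180 = 1.473 mm.
Since the ends are fixed, an axial force P builds up, equal in every segment, with P · Σ Lᵢ/(AᵢEᵢ) = δ_free.
The series flexibility is Σ Lᵢ/(AᵢEᵢ) = 550/(180×102×10³) + 180/(1475×119×10³) = 3.098×10⁻⁵ mm/N.
P = 1.473 / 3.098×10⁻⁵ = 47540 N = 47.54 kN, tensile.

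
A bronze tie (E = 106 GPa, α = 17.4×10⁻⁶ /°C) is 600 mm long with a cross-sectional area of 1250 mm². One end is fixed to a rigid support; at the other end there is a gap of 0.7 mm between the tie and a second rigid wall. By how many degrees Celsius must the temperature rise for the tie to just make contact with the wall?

ΔT ≈ 67 °C

Contact occurs when the free expansion equals the gap: αΔT L = 0.7 mm.
ΔT = 0.7 / (17.4×10⁻⁶ × 600) = 67.05 °C.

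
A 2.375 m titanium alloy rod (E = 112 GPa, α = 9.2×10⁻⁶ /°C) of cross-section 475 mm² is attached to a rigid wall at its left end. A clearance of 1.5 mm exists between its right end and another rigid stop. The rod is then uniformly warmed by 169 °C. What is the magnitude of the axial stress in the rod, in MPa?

Free thermal elongation = αΔT L = 9.2×10⁻⁶ × 169 × 2375 = 3.693 mm.
This exceeds the 1.5 mm gap, so the wall pushes back. The portion of expansion that must be recovered elastically is δ_free − gap = 3.693 − 1.5 = 2.193 mm.
So σ = E(δ_free − g)/L = 112×10³ × 2.193/2375 = 103.4 MPa.

σ ≈ 103 MPa (compressive)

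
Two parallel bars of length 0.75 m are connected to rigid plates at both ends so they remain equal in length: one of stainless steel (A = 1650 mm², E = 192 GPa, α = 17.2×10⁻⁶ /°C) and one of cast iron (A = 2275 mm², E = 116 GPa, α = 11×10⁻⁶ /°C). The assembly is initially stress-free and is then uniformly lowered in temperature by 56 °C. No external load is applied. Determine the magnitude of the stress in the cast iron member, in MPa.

σ ≈ 22 MPa (compressive)

Equilibrium of a rigid end plate with no external load gives equal and opposite internal forces ±P in the two members. Since α_{stainless steel} > α_{cast iron}, cooling drives the stainless steel into tension and the cast iron into compression.
Equating the net (thermal + elastic) strains gives |α₁ − α₂|·ΔT = P·[1/(A₁E₁) + 1/(A₂E₂)].
|α₁ − α₂|·ΔT = 6.2×10⁻⁶ × 56 = 0.0003472.
1/(A₁E₁) + 1/(A₂E₂) = 1/(1650×192×10³) + 1/(2275×116×10³) = 6.946×10⁻⁹ N⁻¹.
P = 0.0003472 / 6.946×10⁻⁹ = 49990 N = 49.99 kN.
σ_{cast iron} = P/A₂ = 49990/2275 = 21.97 MPa, compressive.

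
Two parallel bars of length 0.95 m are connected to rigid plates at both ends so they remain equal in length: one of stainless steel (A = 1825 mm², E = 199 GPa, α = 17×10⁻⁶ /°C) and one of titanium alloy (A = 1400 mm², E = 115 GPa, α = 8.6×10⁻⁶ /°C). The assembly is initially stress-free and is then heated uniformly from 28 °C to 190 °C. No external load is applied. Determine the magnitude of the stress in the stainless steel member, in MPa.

The stainless steel has the larger α, so on heating it would change length more than the titanium alloy if both were free. The rigid plates force a common final length, so the stainless steel is put into compression and the titanium alloy into tension, with equal and opposite forces P (no external load).
Equating the net (thermal + elastic) strains gives |α₁ − α₂|·ΔT = P·[1/(A₁E₁) + 1/(A₂E₂)].
|α₁ − α₂|·ΔT = 8.4×10⁻⁶ × 162 = 0.001361.
1/(A₁E₁) + 1/(A₂E₂) = 1/(1825×199×10³) + 1/(1400×115×10³) = 8.965×10⁻⁹ N⁻¹.
So P = 0.001361 / 8.965×10⁻⁹ = 151.8 kN.
σ_{stainless steel} = P/A₁ = 151800/1825 = 83.18 MPa, compressive.

σ ≈ 83.2 MPa (compressive)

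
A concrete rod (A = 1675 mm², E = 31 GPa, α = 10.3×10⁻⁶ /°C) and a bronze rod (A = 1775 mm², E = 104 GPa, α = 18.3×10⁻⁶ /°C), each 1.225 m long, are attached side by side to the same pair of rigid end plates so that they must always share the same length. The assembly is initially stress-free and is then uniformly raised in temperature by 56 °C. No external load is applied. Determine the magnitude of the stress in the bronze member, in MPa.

The bronze has the larger α, so on heating it would change length more than the concrete if both were free. The rigid plates force a common final length, so the bronze is put into compression and the concrete into tension, with equal and opposite forces P (no external load).
Setting the final lengths equal and cancelling L: (α₁ − α₂)ΔT = P/(A₁E₁) + P/(A₂E₂).
|α₁ − α₂|·ΔT = 8×10⁻⁶ × 56 = 0.000448.
1/(A₁E₁) + 1/(A₂E₂) = 1/(1675×31×10³) + 1/(1775×104×10³) = 2.468×10⁻⁸ N⁻¹.
P = 0.000448 / 2.468×10⁻⁸ = 18160 N = 18.16 kN.
σ_{bronze} = P/A₂ = 18160/1775 = 10.23 MPa, compressive.

σ ≈ 10.2 MPa (compressive)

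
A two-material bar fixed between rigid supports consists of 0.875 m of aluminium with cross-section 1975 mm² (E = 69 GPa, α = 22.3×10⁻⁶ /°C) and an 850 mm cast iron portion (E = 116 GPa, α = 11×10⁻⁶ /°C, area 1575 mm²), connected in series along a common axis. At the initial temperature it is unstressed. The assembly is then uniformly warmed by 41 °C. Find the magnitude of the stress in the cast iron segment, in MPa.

σ ≈ 67.9 MPa (compressive)

Free thermal expansion of the whole bar: Σ αᵢΔT Lᵢ = 22.3×10⁻⁶×41×875 + 11×10⁻⁶×41×850 = 1.183 mm.
Since the ends are fixed, an axial force P builds up, equal in every segment, with P · Σ Lᵢ/(AᵢEᵢ) = δ_free.
The series flexibility is Σ Lᵢ/(AᵢEᵢ) = 875/(1975×69×10³) + 850/(1575×116×10³) = 1.107×10⁻⁵ mm/N.
So P = 1.183 / 1.107×10⁻⁵ = 106.9 kN, compressive.
σ_{cast iron} = P / A = 106900 / 1575 = 67.85 MPa.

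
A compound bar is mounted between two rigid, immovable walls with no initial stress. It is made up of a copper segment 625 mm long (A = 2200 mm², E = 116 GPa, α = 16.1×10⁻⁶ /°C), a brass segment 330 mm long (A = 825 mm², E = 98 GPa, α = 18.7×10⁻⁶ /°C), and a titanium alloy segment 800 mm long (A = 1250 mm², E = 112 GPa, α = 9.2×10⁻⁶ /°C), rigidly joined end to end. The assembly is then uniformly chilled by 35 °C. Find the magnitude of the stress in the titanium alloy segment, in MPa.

If the supports were absent, the total length change would be Σ αᵢΔT Lᵢ = 16.1×10⁻⁶×35×625 + 18.7×10⁻⁶×35×330 + 9.2×10⁻⁶×35×800 = 0.8258 mm.
The rigid supports impose zero overall length change; the single axial force P common to all segments must satisfy P Σ Lᵢ/(AᵢEᵢ) = δ_free.
The series flexibility is Σ Lᵢ/(AᵢEᵢ) = 625/(2200×116×10³) + 330/(825×98×10³) + 800/(1250×112×10³) = 1.224×10⁻⁵ mm/N.
So P = 0.8258 / 1.224×10⁻⁵ = 67.44 kN, tensile.
σ_{titanium alloy} = P / A = 67440 / 1250 = 53.95 MPa.

σ ≈ 54 MPa (tensile)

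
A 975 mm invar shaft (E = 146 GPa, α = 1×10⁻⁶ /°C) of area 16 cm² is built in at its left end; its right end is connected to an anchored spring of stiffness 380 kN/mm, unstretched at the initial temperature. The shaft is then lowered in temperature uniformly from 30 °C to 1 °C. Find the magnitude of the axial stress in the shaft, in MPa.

σ ≈ 2.6 MPa (tensile)

Free thermal contraction: δ_free = αΔT L = 1×10⁻⁶ × 29 × 975 = 0.02828 mm.
With a force P in the spring, the elastic change of the shaft is PL/(AE) and that of the spring is P/k; compatibility requires their sum to equal δ_free.
So P = δ_free / [L/(AE) + 1/k] = 0.02828 / [ 975/(1600×146×10³) + 1/(380×10³) ].
P = 0.02828 / 6.805×10⁻⁶ = 4155 N.
σ = P/A = 4155/1600 = 2.597 MPa.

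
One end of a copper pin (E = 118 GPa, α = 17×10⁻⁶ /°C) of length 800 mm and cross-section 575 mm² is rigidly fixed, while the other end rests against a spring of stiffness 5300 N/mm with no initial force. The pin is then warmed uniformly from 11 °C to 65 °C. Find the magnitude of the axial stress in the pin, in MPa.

If the spring were absent the pin would lengthen by αΔT L = 17×10⁻⁶ × 54 × 800 = 0.7344 mm.
Let P be the compressive force at the spring. The pin shortens elastically by PL/(AE) and the spring compresses by P/k; together these equal δ_free.
So P = δ_free / [L/(AE) + 1/k] = 0.7344 / [ 800/(575×118×10³) + 1/(5300) ].
P = 0.7344 / 0.0002005 = 3663 N.
σ = P/A = 3663/575 = 6.371 MPa.

σ ≈ 6.37 MPa (compressive)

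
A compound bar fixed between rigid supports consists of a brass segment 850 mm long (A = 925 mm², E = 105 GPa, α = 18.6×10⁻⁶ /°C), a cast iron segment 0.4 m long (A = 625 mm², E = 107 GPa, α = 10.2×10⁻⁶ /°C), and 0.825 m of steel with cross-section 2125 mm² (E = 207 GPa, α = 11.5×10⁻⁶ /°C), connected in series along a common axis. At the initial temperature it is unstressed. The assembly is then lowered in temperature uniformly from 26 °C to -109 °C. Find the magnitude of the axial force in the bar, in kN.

P ≈ 239 kN (tensile)

Free thermal contraction of the whole bar: Σ αᵢΔT Lᵢ = 18.6×10⁻⁶×135×850 + 10.2×10⁻⁶×135×400 + 11.5×10⁻⁶×135×825 = 3.966 mm.
The rigid supports impose zero overall length change; the single axial force P common to all segments must satisfy P Σ Lᵢ/(AᵢEᵢ) = δ_free.
The series flexibility is Σ Lᵢ/(AᵢEᵢ) = 850/(925×105×10³) + 400/(625×107×10³) + 825/(2125×207×10³) = 1.661×10⁻⁵ mm/N.
P = 3.966 / 1.661×10⁻⁵ = 238800 N = 238.8 kN, tensile.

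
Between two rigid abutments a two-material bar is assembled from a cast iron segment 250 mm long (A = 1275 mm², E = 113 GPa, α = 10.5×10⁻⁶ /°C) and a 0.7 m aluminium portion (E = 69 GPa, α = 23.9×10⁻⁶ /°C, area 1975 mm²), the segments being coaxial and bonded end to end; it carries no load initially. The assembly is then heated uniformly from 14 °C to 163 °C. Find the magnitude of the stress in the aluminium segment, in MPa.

Free thermal expansion of the whole bar: Σ αᵢΔT Lᵢ = 10.5×10⁻⁶×149×250 + 23.9×10⁻⁶×149×700 = 2.884 mm.
Since the ends are fixed, an axial force P builds up, equal in every segment, with P · Σ Lᵢ/(AᵢEᵢ) = δ_free.
The series flexibility is Σ Lᵢ/(AᵢEᵢ) = 250/(1275×113×10³) + 700/(1975×69×10³) = 6.872×10⁻⁶ mm/N.
P = 2.884 / 6.872×10⁻⁶ = 419700 N = 419.7 kN, compressive.
σ_{aluminium} = P / A = 419700 / 1975 = 212.5 MPa.

σ ≈ 212 MPa (compressive)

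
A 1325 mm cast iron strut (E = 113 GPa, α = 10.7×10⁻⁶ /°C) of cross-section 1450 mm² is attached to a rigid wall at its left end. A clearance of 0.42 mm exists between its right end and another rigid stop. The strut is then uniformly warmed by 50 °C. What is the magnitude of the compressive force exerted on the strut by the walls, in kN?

Unrestrained expansion: δ_free = αΔT L = 10.7×10⁻⁶ × 50 × 1325 = 0.7089 mm.
After closing the 0.42 mm clearance, 0.7089 − 0.42 = 0.2889 mm of expansion remains to be suppressed by the wall.
So σ = E(δ_free − g)/L = 113×10³ × 0.2889/1325 = 24.64 MPa.
P = σA = 24.64 × 1450 = 35.72 kN.

P ≈ 35.7 kN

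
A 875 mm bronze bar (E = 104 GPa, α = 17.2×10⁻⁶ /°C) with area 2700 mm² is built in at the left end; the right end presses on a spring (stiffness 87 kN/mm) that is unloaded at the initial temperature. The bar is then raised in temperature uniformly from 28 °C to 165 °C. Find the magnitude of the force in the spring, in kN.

P ≈ 141 kN

If the spring were absent the bar would lengthen by αΔT L = 17.2×10⁻⁶ × 137 × 875 = 2.062 mm.
With a force P in the spring, the elastic change of the bar is PL/(AE) and that of the spring is P/k; compatibility requires their sum to equal δ_free.
So P = δ_free / [L/(AE) + 1/k] = 2.062 / [ 875/(2700×104×10³) + 1/(87×10³) ].
P = 2.062 / 1.461×10⁻⁵ = 141100 N.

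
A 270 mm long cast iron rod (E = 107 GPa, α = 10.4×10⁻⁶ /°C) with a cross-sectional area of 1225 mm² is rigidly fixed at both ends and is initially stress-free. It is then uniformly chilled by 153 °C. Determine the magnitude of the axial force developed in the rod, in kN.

Full restraint means ε = 0, so the stress is σ = EαΔT = 107×10³ × 10.4×10⁻⁶ × 153 = 170.3 MPa.
P = AEαΔT = 1225 × 107×10³ × 10.4×10⁻⁶ × 153 = 208.6 kN (tensile).

P ≈ 209 kN (tensile)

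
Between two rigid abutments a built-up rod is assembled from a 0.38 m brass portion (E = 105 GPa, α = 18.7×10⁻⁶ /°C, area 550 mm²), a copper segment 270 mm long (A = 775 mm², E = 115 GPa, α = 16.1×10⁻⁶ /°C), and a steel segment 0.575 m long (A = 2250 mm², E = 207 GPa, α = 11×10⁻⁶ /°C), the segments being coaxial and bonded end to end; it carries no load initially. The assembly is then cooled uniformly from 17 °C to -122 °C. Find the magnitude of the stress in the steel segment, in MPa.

With the walls removed the bar would change length by δ_free = Σ αᵢΔT Lᵢ = 18.7×10⁻⁶×139×380 + 16.1×10⁻⁶×139×270 + 11×10⁻⁶×139×575 = 2.471 mm.
The walls prevent any net length change, so an axial force P (same in every segment) develops. Compatibility: P · Σ Lᵢ/(AᵢEᵢ) = δ_free.
Σ Lᵢ/(AᵢEᵢ) = 380/(550×105×10³) + 270/(775×115×10³) + 575/(2250×207×10³) = 1.084×10⁻⁵ mm/N.
Hence P = δ_free / Σ(L/AE) = 2.471/1.084×10⁻⁵ = 227.9 kN (tensile).
σ_{steel} = P / A = 227900 / 2250 = 101.3 MPa.

σ ≈ 101 MPa (tensile)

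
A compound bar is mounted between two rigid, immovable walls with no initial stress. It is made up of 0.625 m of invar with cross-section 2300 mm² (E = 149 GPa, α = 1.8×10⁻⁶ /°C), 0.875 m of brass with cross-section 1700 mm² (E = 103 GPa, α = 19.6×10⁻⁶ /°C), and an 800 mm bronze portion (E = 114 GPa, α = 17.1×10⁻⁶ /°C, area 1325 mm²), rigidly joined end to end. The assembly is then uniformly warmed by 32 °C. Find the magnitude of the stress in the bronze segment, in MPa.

Free thermal expansion of the whole bar: Σ αᵢΔT Lᵢ = 1.8×10⁻⁶×32×625 + 19.6×10⁻⁶×32×875 + 17.1×10⁻⁶×32×800 = 1.023 mm.
Since the ends are fixed, an axial force P builds up, equal in every segment, with P · Σ Lᵢ/(AᵢEᵢ) = δ_free.
The series flexibility is Σ Lᵢ/(AᵢEᵢ) = 625/(2300×149×10³) + 875/(1700×103×10³) + 800/(1325×114×10³) = 1.212×10⁻⁵ mm/N.
Hence P = δ_free / Σ(L/AE) = 1.023/1.212×10⁻⁵ = 84.39 kN (compressive).
σ_{bronze} = P / A = 84390 / 1325 = 63.69 MPa.

σ ≈ 63.7 MPa (compressive)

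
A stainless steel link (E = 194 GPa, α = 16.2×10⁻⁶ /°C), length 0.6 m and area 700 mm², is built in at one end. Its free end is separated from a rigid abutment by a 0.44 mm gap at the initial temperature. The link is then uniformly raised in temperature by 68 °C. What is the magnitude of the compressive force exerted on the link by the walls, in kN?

If the wall were absent the link would grow by αΔT L = 16.2×10⁻⁶ × 68 × 600 = 0.661 mm.
This exceeds the 0.44 mm gap, so the wall pushes back. The portion of expansion that must be recovered elastically is δ_free − gap = 0.661 − 0.44 = 0.221 mm.
That suppressed elongation corresponds to σ = E·Δ/L = 194×10³ × 0.221/600 = 71.44 MPa.
P = σA = 71.44 × 700 = 50.01 kN.

P ≈ 50 kN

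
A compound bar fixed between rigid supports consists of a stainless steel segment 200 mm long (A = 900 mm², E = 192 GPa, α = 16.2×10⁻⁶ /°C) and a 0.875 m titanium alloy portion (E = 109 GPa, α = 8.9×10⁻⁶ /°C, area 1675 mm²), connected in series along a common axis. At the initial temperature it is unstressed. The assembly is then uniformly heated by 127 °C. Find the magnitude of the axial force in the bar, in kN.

P ≈ 235 kN (compressive)

With the walls removed the bar would change length by δ_free = Σ αᵢΔT Lᵢ = 16.2×10⁻⁶×127×200 + 8.9×10⁻⁶×127×875 = 1.4 mm.
The rigid supports impose zero overall length change; the single axial force P common to all segments must satisfy P Σ Lᵢ/(AᵢEᵢ) = δ_free.
Σ Lᵢ/(AᵢEᵢ) = 200/(900×192×10³) + 875/(1675×109×10³) = 5.95×10⁻⁶ mm/N.
So P = 1.4 / 5.95×10⁻⁶ = 235.4 kN, compressive.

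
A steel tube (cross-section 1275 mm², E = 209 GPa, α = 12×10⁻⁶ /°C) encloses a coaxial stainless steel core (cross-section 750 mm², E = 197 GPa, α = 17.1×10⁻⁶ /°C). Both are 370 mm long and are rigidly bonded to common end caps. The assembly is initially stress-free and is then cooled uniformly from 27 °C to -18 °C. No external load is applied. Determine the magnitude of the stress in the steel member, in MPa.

σ ≈ 17.1 MPa (compressive)

Both members must finish at the same length. With the larger α, the stainless steel tends to over-contract; the plates restrain it, putting the stainless steel in tension and the steel in compression. With no external load the two internal forces are equal and opposite, magnitude P.
Compatibility of the two members (thermal + elastic change equal): (α₁ − α₂)ΔT = P·[1/(A₁E₁) + 1/(A₂E₂)].
|α₁ − α₂|·ΔT = 5.1×10⁻⁶ × 45 = 0.0002295.
1/(A₁E₁) + 1/(A₂E₂) = 1/(1275×209×10³) + 1/(750×197×10³) = 1.052×10⁻⁸ N⁻¹.
So P = 0.0002295 / 1.052×10⁻⁸ = 21.81 kN.
σ_{steel} = P/A₁ = 21810/1275 = 17.11 MPa, compressive.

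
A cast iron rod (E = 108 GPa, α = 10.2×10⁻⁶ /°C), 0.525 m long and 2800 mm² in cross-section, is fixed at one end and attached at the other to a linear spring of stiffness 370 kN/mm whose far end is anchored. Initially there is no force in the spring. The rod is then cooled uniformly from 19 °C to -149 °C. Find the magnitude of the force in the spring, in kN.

The unrestrained thermal change is αΔT L = 10.2×10⁻⁶ × 168 × 525 = 0.8996 mm.
Let P be the tensile force in the spring. The rod extends elastically by PL/(AE) and the spring stretches by P/k; together these equal δ_free.
P [ L/(AE) + 1/k ] = δ_free → P [ 525/(2800×108×10³) + 1/(370×10³) ] = 0.8996.
P = 0.8996 / 4.439×10⁻⁶ = 202700 N.

P ≈ 203 kN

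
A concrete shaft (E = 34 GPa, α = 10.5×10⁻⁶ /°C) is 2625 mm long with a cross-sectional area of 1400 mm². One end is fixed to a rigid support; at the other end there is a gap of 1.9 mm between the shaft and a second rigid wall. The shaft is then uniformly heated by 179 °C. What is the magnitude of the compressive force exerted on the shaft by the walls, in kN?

P ≈ 55 kN

Free thermal elongation = αΔT L = 10.5×10⁻⁶ × 179 × 2625 = 4.934 mm.
This exceeds the 1.9 mm gap, so the wall pushes back. The portion of expansion that must be recovered elastically is δ_free − gap = 4.934 − 1.9 = 3.034 mm.
So σ = E(δ_free − g)/L = 34×10³ × 3.034/2625 = 39.29 MPa.
P = σA = 39.29 × 1400 = 55.01 kN.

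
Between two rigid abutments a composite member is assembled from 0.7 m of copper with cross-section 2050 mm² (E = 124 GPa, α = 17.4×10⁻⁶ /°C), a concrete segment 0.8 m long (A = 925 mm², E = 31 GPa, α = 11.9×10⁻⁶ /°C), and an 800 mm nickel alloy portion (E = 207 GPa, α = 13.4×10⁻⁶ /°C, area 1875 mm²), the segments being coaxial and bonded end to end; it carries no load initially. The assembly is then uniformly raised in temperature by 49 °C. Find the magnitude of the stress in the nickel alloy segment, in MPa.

If the supports were absent, the total length change would be Σ αᵢΔT Lᵢ = 17.4×10⁻⁶×49×700 + 11.9×10⁻⁶×49×800 + 13.4×10⁻⁶×49×800 = 1.589 mm.
The rigid supports impose zero overall length change; the single axial force P common to all segments must satisfy P Σ Lᵢ/(AᵢEᵢ) = δ_free.
The series flexibility is Σ Lᵢ/(AᵢEᵢ) = 700/(2050×124×10³) + 800/(925×31×10³) + 800/(1875×207×10³) = 3.271×10⁻⁵ mm/N.
P = 1.589 / 3.271×10⁻⁵ = 48560 N = 48.56 kN, compressive.
σ_{nickel alloy} = P / A = 48560 / 1875 = 25.9 MPa.

σ ≈ 25.9 MPa (compressive)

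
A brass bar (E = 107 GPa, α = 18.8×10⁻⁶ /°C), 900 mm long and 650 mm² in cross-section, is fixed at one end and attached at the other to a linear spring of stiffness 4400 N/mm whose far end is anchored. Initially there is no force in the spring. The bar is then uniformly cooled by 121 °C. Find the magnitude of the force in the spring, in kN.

P ≈ 8.52 kN

The unrestrained thermal change is αΔT L = 18.8×10⁻⁶ × 121 × 900 = 2.047 mm.
With a force P in the spring, the elastic change of the bar is PL/(AE) and that of the spring is P/k; compatibility requires their sum to equal δ_free.
So P = δ_free / [L/(AE) + 1/k] = 2.047 / [ 900/(650×107×10³) + 1/(4400) ].
P = 2.047 / 0.0002402 = 8523 N.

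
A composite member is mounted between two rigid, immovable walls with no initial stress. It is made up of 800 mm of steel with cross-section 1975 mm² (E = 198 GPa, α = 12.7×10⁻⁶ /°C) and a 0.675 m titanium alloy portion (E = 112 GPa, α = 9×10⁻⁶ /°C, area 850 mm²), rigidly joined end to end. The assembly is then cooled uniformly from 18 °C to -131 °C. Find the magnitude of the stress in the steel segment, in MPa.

σ ≈ 134 MPa (tensile)

With the walls removed the bar would change length by δ_free = Σ αᵢΔT Lᵢ = 12.7×10⁻⁶×149×800 + 9×10⁻⁶×149×675 = 2.419 mm.
Since the ends are fixed, an axial force P builds up, equal in every segment, with P · Σ Lᵢ/(AᵢEᵢ) = δ_free.
Σ Lᵢ/(AᵢEᵢ) = 800/(1975×198×10³) + 675/(850×112×10³) = 9.136×10⁻⁶ mm/N.
P = 2.419 / 9.136×10⁻⁶ = 264800 N = 264.8 kN, tensile.
σ_{steel} = P / A = 264800 / 1975 = 134.1 MPa.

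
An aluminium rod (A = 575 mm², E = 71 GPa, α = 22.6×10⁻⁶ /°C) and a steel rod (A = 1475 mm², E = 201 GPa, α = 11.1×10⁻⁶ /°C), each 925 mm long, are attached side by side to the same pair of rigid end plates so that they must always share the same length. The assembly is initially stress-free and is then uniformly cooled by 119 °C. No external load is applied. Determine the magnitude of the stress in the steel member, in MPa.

σ ≈ 33.3 MPa (compressive)

Both members must finish at the same length. With the larger α, the aluminium tends to over-contract; the plates restrain it, putting the aluminium in tension and the steel in compression. With no external load the two internal forces are equal and opposite, magnitude P.
Compatibility of the two members (thermal + elastic change equal): (α₁ − α₂)ΔT = P·[1/(A₁E₁) + 1/(A₂E₂)].
|α₁ − α₂|·ΔT = 11.5×10⁻⁶ × 119 = 0.001369.
1/(A₁E₁) + 1/(A₂E₂) = 1/(575×71×10³) + 1/(1475×201×10³) = 2.787×10⁻⁸ N⁻¹.
So P = 0.001369 / 2.787×10⁻⁸ = 49.11 kN.
σ_{steel} = P/A₂ = 49110/1475 = 33.29 MPa, compressive.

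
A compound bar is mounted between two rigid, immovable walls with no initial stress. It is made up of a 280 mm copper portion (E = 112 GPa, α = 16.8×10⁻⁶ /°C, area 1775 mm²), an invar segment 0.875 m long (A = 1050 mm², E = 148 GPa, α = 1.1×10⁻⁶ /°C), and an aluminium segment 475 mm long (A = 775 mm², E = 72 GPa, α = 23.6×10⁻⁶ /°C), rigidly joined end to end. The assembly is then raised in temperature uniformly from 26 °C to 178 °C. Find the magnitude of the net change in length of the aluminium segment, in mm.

|ΔL| ≈ 0.3 mm

Free thermal expansion of the whole bar: Σ αᵢΔT Lᵢ = 16.8×10⁻⁶×152×280 + 1.1×10⁻⁶×152×875 + 23.6×10⁻⁶×152×475 = 2.565 mm.
The rigid supports impose zero overall length change; the single axial force P common to all segments must satisfy P Σ Lᵢ/(AᵢEᵢ) = δ_free.
Σ Lᵢ/(AᵢEᵢ) = 280/(1775×112×10³) + 875/(1050×148×10³) + 475/(775×72×10³) = 1.555×10⁻⁵ mm/N.
Hence P = δ_free / Σ(L/AE) = 2.565/1.555×10⁻⁵ = 164.9 kN (compressive).
For the aluminium segment, free thermal change = 23.6×10⁻⁶×152×475 = 1.704 mm and elastic change from P = 164900×475/(775×72×10³) = 1.404 mm; these oppose, so the net change is 0.3 mm (segment lengthens).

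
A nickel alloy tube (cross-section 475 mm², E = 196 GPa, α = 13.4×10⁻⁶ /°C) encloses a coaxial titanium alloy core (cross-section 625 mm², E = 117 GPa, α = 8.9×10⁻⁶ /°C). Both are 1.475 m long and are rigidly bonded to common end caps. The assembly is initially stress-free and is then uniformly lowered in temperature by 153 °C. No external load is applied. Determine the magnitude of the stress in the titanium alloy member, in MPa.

Equilibrium of a rigid end plate with no external load gives equal and opposite internal forces ±P in the two members. Since α_{nickel alloy} > α_{titanium alloy}, cooling drives the nickel alloy into tension and the titanium alloy into compression.
Setting the final lengths equal and cancelling L: (α₁ − α₂)ΔT = P/(A₁E₁) + P/(A₂E₂).
|α₁ − α₂|·ΔT = 4.5×10⁻⁶ × 153 = 0.0006885.
1/(A₁E₁) + 1/(A₂E₂) = 1/(475×196×10³) + 1/(625×117×10³) = 2.442×10⁻⁸ N⁻¹.
P = 0.0006885 / 2.442×10⁻⁸ = 28200 N = 28.2 kN.
σ_{titanium alloy} = P/A₂ = 28200/625 = 45.12 MPa, compressive.

σ ≈ 45.1 MPa (compressive)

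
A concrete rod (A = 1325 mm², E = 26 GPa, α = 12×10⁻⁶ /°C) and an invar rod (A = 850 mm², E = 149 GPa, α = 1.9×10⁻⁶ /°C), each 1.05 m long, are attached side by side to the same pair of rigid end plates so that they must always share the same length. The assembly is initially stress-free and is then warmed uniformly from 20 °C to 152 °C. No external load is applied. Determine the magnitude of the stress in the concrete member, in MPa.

The concrete has the larger α, so on heating it would change length more than the invar if both were free. The rigid plates force a common final length, so the concrete is put into compression and the invar into tension, with equal and opposite forces P (no external load).
Equating the net (thermal + elastic) strains gives |α₁ − α₂|·ΔT = P·[1/(A₁E₁) + 1/(A₂E₂)].
|α₁ − α₂|·ΔT = 10.1×10⁻⁶ × 132 = 0.001333.
1/(A₁E₁) + 1/(A₂E₂) = 1/(1325×26×10³) + 1/(850×149×10³) = 3.692×10⁻⁸ N⁻¹.
So P = 0.001333 / 3.692×10⁻⁸ = 36.11 kN.
σ_{concrete} = P/A₁ = 36110/1325 = 27.25 MPa, compressive.

σ ≈ 27.3 MPa (compressive)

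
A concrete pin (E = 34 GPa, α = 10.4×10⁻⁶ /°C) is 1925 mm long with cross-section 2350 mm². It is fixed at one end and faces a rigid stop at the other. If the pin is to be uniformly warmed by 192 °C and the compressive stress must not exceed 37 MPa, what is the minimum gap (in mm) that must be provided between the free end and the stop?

Free expansion if unrestrained: δ_free = αΔT L = 10.4×10⁻⁶ × 192 × 1925 = 3.844 mm.
At the allowable stress the elastic shortening the wall may impose is σL/E = 37 × 1925 / (34×10³) = 2.095 mm.
So the gap has to take up the difference, g_min = δ_free − σL/E = 3.844 − 2.095 = 1.749 mm.

g ≈ 1.75 mm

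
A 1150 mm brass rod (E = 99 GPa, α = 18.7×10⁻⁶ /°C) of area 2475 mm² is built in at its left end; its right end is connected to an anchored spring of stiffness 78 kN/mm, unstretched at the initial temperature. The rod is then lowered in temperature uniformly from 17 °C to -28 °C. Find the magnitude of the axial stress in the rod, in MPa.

Free thermal contraction: δ_free = αΔT L = 18.7×10⁻⁶ × 45 × 1150 = 0.9677 mm.
With a force P in the spring, the elastic change of the rod is PL/(AE) and that of the spring is P/k; compatibility requires their sum to equal δ_free.
P [ L/(AE) + 1/k ] = δ_free → P [ 1150/(2475×99×10³) + 1/(78×10³) ] = 0.9677.
P = 0.9677 / 1.751×10⁻⁵ = 55250 N.
σ = P/A = 55250/2475 = 22.33 MPa.

σ ≈ 22.3 MPa (tensile)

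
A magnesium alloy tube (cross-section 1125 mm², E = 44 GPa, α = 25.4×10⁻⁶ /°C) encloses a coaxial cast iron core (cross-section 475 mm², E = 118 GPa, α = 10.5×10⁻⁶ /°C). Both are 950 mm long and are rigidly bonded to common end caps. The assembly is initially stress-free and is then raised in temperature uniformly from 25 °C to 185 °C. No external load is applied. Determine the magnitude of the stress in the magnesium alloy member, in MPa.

Equilibrium of a rigid end plate with no external load gives equal and opposite internal forces ±P in the two members. Since α_{magnesium alloy} > α_{cast iron}, heating drives the magnesium alloy into compression and the cast iron into tension.
Compatibility of the two members (thermal + elastic change equal): (α₁ − α₂)ΔT = P·[1/(A₁E₁) + 1/(A₂E₂)].
|α₁ − α₂|·ΔT = 14.9×10⁻⁶ × 160 = 0.002384.
1/(A₁E₁) + 1/(A₂E₂) = 1/(1125×44×10³) + 1/(475×118×10³) = 3.804×10⁻⁸ N⁻¹.
So P = 0.002384 / 3.804×10⁻⁸ = 62.67 kN.
σ_{magnesium alloy} = P/A₁ = 62670/1125 = 55.7 MPa, compressive.

σ ≈ 55.7 MPa (compressive)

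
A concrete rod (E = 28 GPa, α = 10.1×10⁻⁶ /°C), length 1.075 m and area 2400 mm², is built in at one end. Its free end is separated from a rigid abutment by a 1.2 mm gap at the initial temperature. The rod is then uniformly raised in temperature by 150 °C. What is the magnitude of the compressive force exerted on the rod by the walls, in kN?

P ≈ 26.8 kN

If the wall were absent the rod would grow by αΔT L = 10.1×10⁻⁶ × 150 × 1075 = 1.629 mm.
The gap closes (δ_free > 1.2 mm) and the wall then resists a further 1.629 − 1.2 = 0.4286 mm of expansion.
That suppressed elongation corresponds to σ = E·Δ/L = 28×10³ × 0.4286/1075 = 11.16 MPa.
P = σA = 11.16 × 2400 = 26.79 kN.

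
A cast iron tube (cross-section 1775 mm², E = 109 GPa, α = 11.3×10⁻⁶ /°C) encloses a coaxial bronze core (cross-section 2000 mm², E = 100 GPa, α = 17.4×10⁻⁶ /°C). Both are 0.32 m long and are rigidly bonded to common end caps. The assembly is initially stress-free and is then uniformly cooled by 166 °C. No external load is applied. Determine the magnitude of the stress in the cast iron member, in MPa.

σ ≈ 56.1 MPa (compressive)

The bronze has the larger α, so on cooling it would change length more than the cast iron if both were free. The rigid plates force a common final length, so the bronze is put into tension and the cast iron into compression, with equal and opposite forces P (no external load).
Equating the net (thermal + elastic) strains gives |α₁ − α₂|·ΔT = P·[1/(A₁E₁) + 1/(A₂E₂)].
|α₁ − α₂|·ΔT = 6.1×10⁻⁶ × 166 = 0.001013.
1/(A₁E₁) + 1/(A₂E₂) = 1/(1775×109×10³) + 1/(2000×100×10³) = 1.017×10⁻⁸ N⁻¹.
P = 0.001013 / 1.017×10⁻⁸ = 99580 N = 99.58 kN.
σ_{cast iron} = P/A₁ = 99580/1775 = 56.1 MPa, compressive.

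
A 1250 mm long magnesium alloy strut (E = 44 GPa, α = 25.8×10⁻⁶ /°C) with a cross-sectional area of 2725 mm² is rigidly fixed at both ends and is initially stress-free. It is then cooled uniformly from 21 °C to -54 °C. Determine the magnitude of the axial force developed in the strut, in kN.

P ≈ 232 kN (tensile)

Full restraint means ε = 0, so the stress is σ = EαΔT = 44×10³ × 25.8×10⁻⁶ × 75 = 85.14 MPa.
Axial force P = σA = 85.14 × 2725 = 232000 N = 232 kN, tensile.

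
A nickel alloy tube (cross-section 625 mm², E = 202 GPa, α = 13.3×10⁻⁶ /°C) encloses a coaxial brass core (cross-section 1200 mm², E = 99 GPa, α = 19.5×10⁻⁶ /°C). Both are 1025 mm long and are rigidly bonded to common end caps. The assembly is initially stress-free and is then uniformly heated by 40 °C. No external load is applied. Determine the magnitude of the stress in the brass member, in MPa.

σ ≈ 12.6 MPa (compressive)

Equilibrium of a rigid end plate with no external load gives equal and opposite internal forces ±P in the two members. Since α_{brass} > α_{nickel alloy}, heating drives the brass into compression and the nickel alloy into tension.
Compatibility of the two members (thermal + elastic change equal): (α₁ − α₂)ΔT = P·[1/(A₁E₁) + 1/(A₂E₂)].
|α₁ − α₂|·ΔT = 6.2×10⁻⁶ × 40 = 0.000248.
1/(A₁E₁) + 1/(A₂E₂) = 1/(625×202×10³) + 1/(1200×99×10³) = 1.634×10⁻⁸ N⁻¹.
So P = 0.000248 / 1.634×10⁻⁸ = 15.18 kN.
σ_{brass} = P/A₂ = 15180/1200 = 12.65 MPa, compressive.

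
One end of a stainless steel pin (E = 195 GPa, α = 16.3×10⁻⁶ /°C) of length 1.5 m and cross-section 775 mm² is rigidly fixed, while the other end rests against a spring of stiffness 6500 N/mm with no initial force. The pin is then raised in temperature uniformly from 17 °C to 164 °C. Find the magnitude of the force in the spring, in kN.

P ≈ 21.9 kN

Free thermal expansion: δ_free = αΔT L = 16.3×10⁻⁶ × 147 × 1500 = 3.594 mm.
Let P be the compressive force at the spring. The pin shortens elastically by PL/(AE) and the spring compresses by P/k; together these equal δ_free.
P [ L/(AE) + 1/k ] = δ_free → P [ 1500/(775×195×10³) + 1/(6500) ] = 3.594.
P = 3.594 / 0.0001638 = 21950 N.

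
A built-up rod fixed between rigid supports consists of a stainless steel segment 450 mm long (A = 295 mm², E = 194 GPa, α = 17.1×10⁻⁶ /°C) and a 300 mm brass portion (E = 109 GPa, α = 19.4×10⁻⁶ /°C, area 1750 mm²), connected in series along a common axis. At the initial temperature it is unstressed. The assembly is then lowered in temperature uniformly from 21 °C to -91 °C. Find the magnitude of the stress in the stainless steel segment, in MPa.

σ ≈ 544 MPa (tensile)

If the supports were absent, the total length change would be Σ αᵢΔT Lᵢ = 17.1×10⁻⁶×112×450 + 19.4×10⁻⁶×112×300 = 1.514 mm.
The rigid supports impose zero overall length change; the single axial force P common to all segments must satisfy P Σ Lᵢ/(AᵢEᵢ) = δ_free.
Σ Lᵢ/(AᵢEᵢ) = 450/(295×194×10³) + 300/(1750×109×10³) = 9.436×10⁻⁶ mm/N.
P = 1.514 / 9.436×10⁻⁶ = 160400 N = 160.4 kN, tensile.
σ_{stainless steel} = P / A = 160400 / 295 = 543.8 MPa.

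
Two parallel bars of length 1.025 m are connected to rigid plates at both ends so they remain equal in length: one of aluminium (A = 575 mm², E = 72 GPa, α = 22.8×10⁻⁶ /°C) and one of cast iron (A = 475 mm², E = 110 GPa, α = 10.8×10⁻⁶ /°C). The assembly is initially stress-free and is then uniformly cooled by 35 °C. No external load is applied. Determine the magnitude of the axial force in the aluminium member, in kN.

P ≈ 9.7 kN (tensile in the aluminium)

The aluminium has the larger α, so on cooling it would change length more than the cast iron if both were free. The rigid plates force a common final length, so the aluminium is put into tension and the cast iron into compression, with equal and opposite forces P (no external load).
Setting the final lengths equal and cancelling L: (α₁ − α₂)ΔT = P/(A₁E₁) + P/(A₂E₂).
|α₁ − α₂|·ΔT = 12×10⁻⁶ × 35 = 0.00042.
1/(A₁E₁) + 1/(A₂E₂) = 1/(575×72×10³) + 1/(475×110×10³) = 4.329×10⁻⁸ N⁻¹.
So P = 0.00042 / 4.329×10⁻⁸ = 9.701 kN.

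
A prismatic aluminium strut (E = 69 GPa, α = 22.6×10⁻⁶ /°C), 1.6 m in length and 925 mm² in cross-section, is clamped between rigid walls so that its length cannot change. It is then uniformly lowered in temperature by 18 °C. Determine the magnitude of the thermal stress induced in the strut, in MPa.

σ ≈ 28.1 MPa (tensile)

The supports are rigid, so the total axial strain is zero. The restrained thermal strain is ε = αΔT = 22.6×10⁻⁶ × 18 = 406.8×10⁻⁶.
The stress required to suppress this strain is σ = Eε = 69×10³ × 406.8×10⁻⁶ = 28.07 MPa, tensile since the strut is trying to contract.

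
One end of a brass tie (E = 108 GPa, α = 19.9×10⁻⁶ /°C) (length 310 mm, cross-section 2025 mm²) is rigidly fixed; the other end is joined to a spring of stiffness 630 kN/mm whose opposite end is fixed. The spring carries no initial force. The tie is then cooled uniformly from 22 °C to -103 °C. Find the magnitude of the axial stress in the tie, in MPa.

The unrestrained thermal change is αΔT L = 19.9×10⁻⁶ × 125 × 310 = 0.7711 mm.
With a force P in the spring, the elastic change of the tie is PL/(AE) and that of the spring is P/k; compatibility requires their sum to equal δ_free.
So P = δ_free / [L/(AE) + 1/k] = 0.7711 / [ 310/(2025×108×10³) + 1/(630×10³) ].
P = 0.7711 / 3.005×10⁻⁶ = 256600 N.
σ = P/A = 256600/2025 = 126.7 MPa.

σ ≈ 127 MPa (tensile)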